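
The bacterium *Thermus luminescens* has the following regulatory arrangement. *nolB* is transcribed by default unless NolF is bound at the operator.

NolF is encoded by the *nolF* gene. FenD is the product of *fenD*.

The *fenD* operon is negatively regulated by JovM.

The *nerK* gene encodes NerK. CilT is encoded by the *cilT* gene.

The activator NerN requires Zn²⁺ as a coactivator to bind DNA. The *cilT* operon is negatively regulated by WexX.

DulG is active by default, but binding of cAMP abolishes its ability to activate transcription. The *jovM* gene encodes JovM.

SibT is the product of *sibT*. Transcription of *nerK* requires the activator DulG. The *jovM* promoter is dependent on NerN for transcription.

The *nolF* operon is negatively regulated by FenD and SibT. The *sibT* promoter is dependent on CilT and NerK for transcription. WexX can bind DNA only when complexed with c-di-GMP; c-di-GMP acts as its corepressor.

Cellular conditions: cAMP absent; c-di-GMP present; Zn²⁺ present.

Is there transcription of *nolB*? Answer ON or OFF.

OFF

Zn²⁺ is present, so NerN is active.
No repressor is bound and NerN is active, so *jovM* is transcribed.
So JovM is produced and active.
With repressor JovM bound, *fenD* is not transcribed.
So FenD is not produced.
c-di-GMP is present, so WexX is active.
With repressor WexX bound, *cilT* is not transcribed.
So CilT is not produced.
cAMP is absent, so DulG is active.
No repressor is bound and DulG is active, so *nerK* is transcribed.
So NerK is produced and active.
Required activator CilT is absent, so *sibT* is not transcribed.
So SibT is not produced.
With no repressor bound, *nolF* is transcribed.
So NolF is produced and active.
With repressor NolF bound, *nolB* is not transcribed.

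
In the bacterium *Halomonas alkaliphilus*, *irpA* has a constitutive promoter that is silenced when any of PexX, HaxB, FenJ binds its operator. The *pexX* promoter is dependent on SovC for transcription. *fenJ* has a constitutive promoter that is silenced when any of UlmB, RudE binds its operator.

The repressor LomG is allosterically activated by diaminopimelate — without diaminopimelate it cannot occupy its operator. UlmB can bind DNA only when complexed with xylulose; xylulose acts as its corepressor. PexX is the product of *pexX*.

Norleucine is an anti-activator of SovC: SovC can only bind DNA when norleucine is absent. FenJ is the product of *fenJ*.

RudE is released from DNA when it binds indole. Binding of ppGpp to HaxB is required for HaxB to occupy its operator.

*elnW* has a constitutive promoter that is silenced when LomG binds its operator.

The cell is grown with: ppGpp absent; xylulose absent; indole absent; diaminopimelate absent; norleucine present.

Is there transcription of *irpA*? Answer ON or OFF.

ON

Norleucine is present, so SovC is inactive.
Required activator SovC is absent, so *pexX* is not transcribed.
So PexX is not produced.
ppGpp is absent, so HaxB is inactive.
Xylulose is absent, so UlmB is inactive.
Indole is absent, so RudE is active.
With repressor RudE bound, *fenJ* is not transcribed.
So FenJ is not produced.
With no repressor bound, *irpA* is transcribed.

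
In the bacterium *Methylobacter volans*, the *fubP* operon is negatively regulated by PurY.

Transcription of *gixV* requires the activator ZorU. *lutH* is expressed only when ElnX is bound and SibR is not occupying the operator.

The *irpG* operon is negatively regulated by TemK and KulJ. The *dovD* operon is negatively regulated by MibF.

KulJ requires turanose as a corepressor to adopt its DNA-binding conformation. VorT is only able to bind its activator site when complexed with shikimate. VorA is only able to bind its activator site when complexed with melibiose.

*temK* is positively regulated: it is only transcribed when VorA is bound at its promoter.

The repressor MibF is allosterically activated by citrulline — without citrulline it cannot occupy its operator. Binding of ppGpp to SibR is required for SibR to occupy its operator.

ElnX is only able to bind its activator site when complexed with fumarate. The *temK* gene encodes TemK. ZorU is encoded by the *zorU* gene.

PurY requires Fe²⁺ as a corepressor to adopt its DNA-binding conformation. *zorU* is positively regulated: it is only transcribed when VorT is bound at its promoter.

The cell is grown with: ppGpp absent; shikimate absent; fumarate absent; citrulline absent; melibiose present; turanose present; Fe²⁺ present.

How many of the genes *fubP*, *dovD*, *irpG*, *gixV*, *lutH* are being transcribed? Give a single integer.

Fe²⁺ is present, so PurY is active.
With repressor PurY bound, *fubP* is not transcribed.
→ *fubP* is OFF.
Citrulline is absent, so MibF is inactive.
With no repressor bound, *dovD* is transcribed.
→ *dovD* is ON.
Melibiose is present, so VorA is active.
No repressor is bound and VorA is active, so *temK* is transcribed.
So TemK is produced and active.
Turanose is present, so KulJ is active.
With repressor TemK bound, *irpG* is not transcribed.
→ *irpG* is OFF.
Shikimate is absent, so VorT is inactive.
Required activator VorT is absent, so *zorU* is not transcribed.
So ZorU is not produced.
Required activator ZorU is absent, so *gixV* is not transcribed.
→ *gixV* is OFF.
Fumarate is absent, so ElnX is inactive.
ppGpp is absent, so SibR is inactive.
Required activator ElnX is absent, so *lutH* is not transcribed.
→ *lutH* is OFF.
1 of the 5 genes is transcribed.

1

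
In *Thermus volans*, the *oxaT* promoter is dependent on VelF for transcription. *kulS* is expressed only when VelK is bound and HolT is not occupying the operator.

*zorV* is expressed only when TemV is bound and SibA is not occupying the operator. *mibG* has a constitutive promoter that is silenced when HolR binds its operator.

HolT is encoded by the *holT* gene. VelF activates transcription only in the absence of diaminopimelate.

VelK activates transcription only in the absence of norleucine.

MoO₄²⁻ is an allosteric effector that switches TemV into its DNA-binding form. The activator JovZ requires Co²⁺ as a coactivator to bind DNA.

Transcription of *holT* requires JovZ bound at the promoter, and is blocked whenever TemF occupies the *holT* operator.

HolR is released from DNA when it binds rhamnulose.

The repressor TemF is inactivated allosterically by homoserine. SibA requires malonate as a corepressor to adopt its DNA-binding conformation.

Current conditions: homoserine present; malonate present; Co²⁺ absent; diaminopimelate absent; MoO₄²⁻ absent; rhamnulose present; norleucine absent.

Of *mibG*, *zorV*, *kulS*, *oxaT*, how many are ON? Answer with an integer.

Rhamnulose is present, so HolR is inactive.
With no repressor bound, *mibG* is transcribed.
→ *mibG* is ON.
Malonate is present, so SibA is active.
MoO₄²⁻ is absent, so TemV is inactive.
With repressor SibA bound, *zorV* is not transcribed.
→ *zorV* is OFF.
Norleucine is absent, so VelK is active.
Co²⁺ is absent, so JovZ is inactive.
Homoserine is present, so TemF is inactive.
Required activator JovZ is absent, so *holT* is not transcribed.
So HolT is not produced.
No repressor is bound and VelK is active, so *kulS* is transcribed.
→ *kulS* is ON.
Diaminopimelate is absent, so VelF is active.
No repressor is bound and VelF is active, so *oxaT* is transcribed.
→ *oxaT* is ON.
3 of the 4 genes are transcribed.

3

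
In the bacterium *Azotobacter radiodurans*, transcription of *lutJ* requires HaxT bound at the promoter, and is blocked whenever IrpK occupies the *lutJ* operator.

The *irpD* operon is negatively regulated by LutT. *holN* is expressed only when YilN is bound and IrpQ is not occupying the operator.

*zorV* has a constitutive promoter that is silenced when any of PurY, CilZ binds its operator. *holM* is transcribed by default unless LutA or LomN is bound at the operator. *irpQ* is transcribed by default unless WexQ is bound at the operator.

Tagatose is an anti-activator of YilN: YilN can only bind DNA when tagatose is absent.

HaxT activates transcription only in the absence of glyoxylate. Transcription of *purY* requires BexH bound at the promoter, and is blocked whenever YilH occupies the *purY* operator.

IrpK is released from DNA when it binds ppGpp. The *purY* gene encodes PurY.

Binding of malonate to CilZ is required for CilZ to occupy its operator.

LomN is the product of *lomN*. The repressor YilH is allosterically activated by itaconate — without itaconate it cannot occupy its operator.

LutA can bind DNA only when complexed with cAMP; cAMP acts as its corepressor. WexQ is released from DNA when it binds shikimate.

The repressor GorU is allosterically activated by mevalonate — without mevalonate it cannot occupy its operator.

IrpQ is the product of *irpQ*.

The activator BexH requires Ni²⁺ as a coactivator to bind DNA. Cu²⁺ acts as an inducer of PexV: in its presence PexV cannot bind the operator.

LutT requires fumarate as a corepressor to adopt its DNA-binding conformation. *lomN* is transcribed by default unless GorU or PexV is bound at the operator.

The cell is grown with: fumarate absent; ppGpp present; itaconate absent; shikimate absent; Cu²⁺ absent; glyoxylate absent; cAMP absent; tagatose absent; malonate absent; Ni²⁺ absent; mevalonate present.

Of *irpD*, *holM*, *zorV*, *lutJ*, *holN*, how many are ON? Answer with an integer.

5

Fumarate is absent, so LutT is inactive.
With no repressor bound, *irpD* is transcribed.
→ *irpD* is ON.
cAMP is absent, so LutA is inactive.
Mevalonate is present, so GorU is active.
Cu²⁺ is absent, so PexV is active.
With repressor GorU bound, *lomN* is not transcribed.
So LomN is not produced.
With no repressor bound, *holM* is transcribed.
→ *holM* is ON.
Ni²⁺ is absent, so BexH is inactive.
Itaconate is absent, so YilH is inactive.
Required activator BexH is absent, so *purY* is not transcribed.
So PurY is not produced.
Malonate is absent, so CilZ is inactive.
With no repressor bound, *zorV* is transcribed.
→ *zorV* is ON.
Glyoxylate is absent, so HaxT is active.
ppGpp is present, so IrpK is inactive.
No repressor is bound and HaxT is active, so *lutJ* is transcribed.
→ *lutJ* is ON.
Tagatose is absent, so YilN is active.
Shikimate is absent, so WexQ is active.
With repressor WexQ bound, *irpQ* is not transcribed.
So IrpQ is not produced.
No repressor is bound and YilN is active, so *holN* is transcribed.
→ *holN* is ON.
5 of the 5 genes are transcribed.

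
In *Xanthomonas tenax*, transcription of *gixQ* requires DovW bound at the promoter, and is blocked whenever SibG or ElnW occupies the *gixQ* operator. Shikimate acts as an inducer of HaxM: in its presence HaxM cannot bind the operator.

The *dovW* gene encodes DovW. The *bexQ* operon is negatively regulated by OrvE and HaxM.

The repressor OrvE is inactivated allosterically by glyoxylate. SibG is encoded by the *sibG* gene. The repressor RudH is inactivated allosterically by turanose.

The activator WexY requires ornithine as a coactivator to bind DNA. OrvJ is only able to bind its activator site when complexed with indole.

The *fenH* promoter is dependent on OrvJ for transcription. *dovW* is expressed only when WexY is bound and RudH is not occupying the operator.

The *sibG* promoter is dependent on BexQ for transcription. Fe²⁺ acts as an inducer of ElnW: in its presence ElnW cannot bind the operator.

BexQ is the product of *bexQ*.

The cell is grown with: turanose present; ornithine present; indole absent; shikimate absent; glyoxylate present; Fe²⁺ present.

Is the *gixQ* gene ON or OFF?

ON

Glyoxylate is present, so OrvE is inactive.
Shikimate is absent, so HaxM is active.
With repressor HaxM bound, *bexQ* is not transcribed.
So BexQ is not produced.
Required activator BexQ is absent, so *sibG* is not transcribed.
So SibG is not produced.
Ornithine is present, so WexY is active.
Turanose is present, so RudH is inactive.
No repressor is bound and WexY is active, so *dovW* is transcribed.
So DovW is produced and active.
Fe²⁺ is present, so ElnW is inactive.
No repressor is bound and DovW is active, so *gixQ* is transcribed.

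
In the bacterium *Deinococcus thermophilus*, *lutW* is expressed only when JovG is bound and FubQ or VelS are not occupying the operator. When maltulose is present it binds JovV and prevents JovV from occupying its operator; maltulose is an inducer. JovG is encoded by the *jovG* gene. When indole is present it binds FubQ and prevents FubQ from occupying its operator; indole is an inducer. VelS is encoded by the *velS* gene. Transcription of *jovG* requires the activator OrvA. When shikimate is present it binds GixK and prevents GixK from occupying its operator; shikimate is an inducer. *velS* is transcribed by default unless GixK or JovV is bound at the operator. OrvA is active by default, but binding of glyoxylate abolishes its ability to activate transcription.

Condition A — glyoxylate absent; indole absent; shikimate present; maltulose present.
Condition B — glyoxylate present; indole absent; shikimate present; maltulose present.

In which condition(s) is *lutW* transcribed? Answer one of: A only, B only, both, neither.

neither

Condition A:
Glyoxylate is absent, so OrvA is active.
No repressor is bound and OrvA is active, so *jovG* is transcribed.
So JovG is produced and active.
Indole is absent, so FubQ is active.
Shikimate is present, so GixK is inactive.
Maltulose is present, so JovV is inactive.
With no repressor bound, *velS* is transcribed.
So VelS is produced and active.
With repressor FubQ bound, *lutW* is not transcribed.
→ *lutW* is OFF in A.
Condition B:
Glyoxylate is present, so OrvA is inactive.
Required activator OrvA is absent, so *jovG* is not transcribed.
So JovG is not produced.
Indole is absent, so FubQ is active.
Shikimate is present, so GixK is inactive.
Maltulose is present, so JovV is inactive.
With no repressor bound, *velS* is transcribed.
So VelS is produced and active.
With repressor FubQ bound, *lutW* is not transcribed.
→ *lutW* is OFF in B.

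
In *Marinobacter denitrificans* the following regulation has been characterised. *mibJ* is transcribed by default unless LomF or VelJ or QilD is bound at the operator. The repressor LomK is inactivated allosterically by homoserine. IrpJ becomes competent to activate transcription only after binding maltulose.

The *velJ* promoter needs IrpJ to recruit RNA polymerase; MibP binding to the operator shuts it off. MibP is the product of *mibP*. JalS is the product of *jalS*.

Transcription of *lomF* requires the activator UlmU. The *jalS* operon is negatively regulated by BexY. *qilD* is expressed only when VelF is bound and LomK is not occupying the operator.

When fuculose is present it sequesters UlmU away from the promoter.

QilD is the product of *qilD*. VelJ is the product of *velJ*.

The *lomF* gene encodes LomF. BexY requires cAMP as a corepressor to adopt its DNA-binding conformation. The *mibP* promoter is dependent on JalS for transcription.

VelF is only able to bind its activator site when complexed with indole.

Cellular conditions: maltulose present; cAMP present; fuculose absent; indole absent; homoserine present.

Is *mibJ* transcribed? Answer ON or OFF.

Fuculose is absent, so UlmU is active.
No repressor is bound and UlmU is active, so *lomF* is transcribed.
So LomF is produced and active.
cAMP is present, so BexY is active.
With repressor BexY bound, *jalS* is not transcribed.
So JalS is not produced.
Required activator JalS is absent, so *mibP* is not transcribed.
So MibP is not produced.
Maltulose is present, so IrpJ is active.
No repressor is bound and IrpJ is active, so *velJ* is transcribed.
So VelJ is produced and active.
Homoserine is present, so LomK is inactive.
Indole is absent, so VelF is inactive.
Required activator VelF is absent, so *qilD* is not transcribed.
So QilD is not produced.
With repressor LomF bound, *mibJ* is not transcribed.

OFF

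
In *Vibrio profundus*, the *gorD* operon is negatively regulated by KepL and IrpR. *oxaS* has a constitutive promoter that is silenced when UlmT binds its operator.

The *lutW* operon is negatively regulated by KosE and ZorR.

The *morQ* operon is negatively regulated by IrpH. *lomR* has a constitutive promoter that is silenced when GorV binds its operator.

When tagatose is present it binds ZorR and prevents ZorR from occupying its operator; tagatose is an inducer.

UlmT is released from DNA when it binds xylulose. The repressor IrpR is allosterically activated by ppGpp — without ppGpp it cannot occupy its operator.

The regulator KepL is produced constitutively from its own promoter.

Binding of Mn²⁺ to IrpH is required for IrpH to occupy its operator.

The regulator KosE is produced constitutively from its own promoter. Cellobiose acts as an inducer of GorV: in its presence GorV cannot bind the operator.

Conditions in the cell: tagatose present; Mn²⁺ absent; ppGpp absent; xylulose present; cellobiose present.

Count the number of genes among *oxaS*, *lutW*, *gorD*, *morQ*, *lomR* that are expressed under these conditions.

3

Xylulose is present, so UlmT is inactive.
With no repressor bound, *oxaS* is transcribed.
→ *oxaS* is ON.
KosE is produced constitutively and is active.
Tagatose is present, so ZorR is inactive.
With repressor KosE bound, *lutW* is not transcribed.
→ *lutW* is OFF.
KepL is produced constitutively and is active.
ppGpp is absent, so IrpR is inactive.
With repressor KepL bound, *gorD* is not transcribed.
→ *gorD* is OFF.
Mn²⁺ is absent, so IrpH is inactive.
With no repressor bound, *morQ* is transcribed.
→ *morQ* is ON.
Cellobiose is present, so GorV is inactive.
With no repressor bound, *lomR* is transcribed.
→ *lomR* is ON.
3 of the 5 genes are transcribed.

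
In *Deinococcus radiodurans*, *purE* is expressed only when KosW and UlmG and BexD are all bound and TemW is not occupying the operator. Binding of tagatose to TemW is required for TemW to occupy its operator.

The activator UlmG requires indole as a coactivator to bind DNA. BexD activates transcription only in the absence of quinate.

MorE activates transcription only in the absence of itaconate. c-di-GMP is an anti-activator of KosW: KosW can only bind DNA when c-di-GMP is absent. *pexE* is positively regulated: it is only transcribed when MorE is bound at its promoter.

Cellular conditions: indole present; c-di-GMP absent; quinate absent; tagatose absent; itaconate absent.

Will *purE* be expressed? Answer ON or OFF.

c-di-GMP is absent, so KosW is active.
Indole is present, so UlmG is active.
Tagatose is absent, so TemW is inactive.
Quinate is absent, so BexD is active.
No repressor is bound and KosW and UlmG and BexD are active, so *purE* is transcribed.

ON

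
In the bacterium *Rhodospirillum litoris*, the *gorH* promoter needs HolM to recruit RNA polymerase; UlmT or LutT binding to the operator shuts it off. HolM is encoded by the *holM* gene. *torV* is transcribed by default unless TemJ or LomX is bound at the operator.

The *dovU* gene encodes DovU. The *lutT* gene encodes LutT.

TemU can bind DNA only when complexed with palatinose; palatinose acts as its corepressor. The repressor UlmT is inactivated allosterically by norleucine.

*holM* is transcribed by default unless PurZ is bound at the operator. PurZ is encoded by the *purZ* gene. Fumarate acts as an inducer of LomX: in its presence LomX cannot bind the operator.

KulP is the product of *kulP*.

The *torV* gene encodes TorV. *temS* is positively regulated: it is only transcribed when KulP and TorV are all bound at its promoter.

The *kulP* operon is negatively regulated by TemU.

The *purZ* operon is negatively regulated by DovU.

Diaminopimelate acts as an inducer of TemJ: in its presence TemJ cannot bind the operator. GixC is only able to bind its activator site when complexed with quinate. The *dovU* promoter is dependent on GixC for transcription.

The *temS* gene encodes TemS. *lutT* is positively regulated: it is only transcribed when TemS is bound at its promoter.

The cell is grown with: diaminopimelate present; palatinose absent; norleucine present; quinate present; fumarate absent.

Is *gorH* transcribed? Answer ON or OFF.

ON

Norleucine is present, so UlmT is inactive.
Palatinose is absent, so TemU is inactive.
With no repressor bound, *kulP* is transcribed.
So KulP is produced and active.
Diaminopimelate is present, so TemJ is inactive.
Fumarate is absent, so LomX is active.
With repressor LomX bound, *torV* is not transcribed.
So TorV is not produced.
Required activator TorV is absent, so *temS* is not transcribed.
So TemS is not produced.
Required activator TemS is absent, so *lutT* is not transcribed.
So LutT is not produced.
Quinate is present, so GixC is active.
No repressor is bound and GixC is active, so *dovU* is transcribed.
So DovU is produced and active.
With repressor DovU bound, *purZ* is not transcribed.
So PurZ is not produced.
With no repressor bound, *holM* is transcribed.
So HolM is produced and active.
No repressor is bound and HolM is active, so *gorH* is transcribed.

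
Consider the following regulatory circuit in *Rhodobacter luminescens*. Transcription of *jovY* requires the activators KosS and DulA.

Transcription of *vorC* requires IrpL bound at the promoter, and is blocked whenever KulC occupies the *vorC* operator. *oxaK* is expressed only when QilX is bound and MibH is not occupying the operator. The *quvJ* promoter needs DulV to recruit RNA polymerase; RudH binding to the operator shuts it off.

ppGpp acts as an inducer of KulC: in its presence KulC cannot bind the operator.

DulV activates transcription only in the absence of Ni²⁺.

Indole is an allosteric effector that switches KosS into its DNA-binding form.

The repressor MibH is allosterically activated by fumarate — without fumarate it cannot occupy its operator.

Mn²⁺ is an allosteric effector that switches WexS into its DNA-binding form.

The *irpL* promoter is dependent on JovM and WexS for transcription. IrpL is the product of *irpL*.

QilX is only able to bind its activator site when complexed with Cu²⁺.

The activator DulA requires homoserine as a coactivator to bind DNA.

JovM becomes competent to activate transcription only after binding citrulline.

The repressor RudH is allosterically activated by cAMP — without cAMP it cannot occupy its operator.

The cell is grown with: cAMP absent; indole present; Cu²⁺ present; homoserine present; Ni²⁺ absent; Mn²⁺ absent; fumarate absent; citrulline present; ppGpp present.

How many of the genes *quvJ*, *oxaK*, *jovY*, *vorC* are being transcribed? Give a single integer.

Ni²⁺ is absent, so DulV is active.
cAMP is absent, so RudH is inactive.
No repressor is bound and DulV is active, so *quvJ* is transcribed.
→ *quvJ* is ON.
Cu²⁺ is present, so QilX is active.
Fumarate is absent, so MibH is inactive.
No repressor is bound and QilX is active, so *oxaK* is transcribed.
→ *oxaK* is ON.
Indole is present, so KosS is active.
Homoserine is present, so DulA is active.
No repressor is bound and KosS and DulA are active, so *jovY* is transcribed.
→ *jovY* is ON.
Citrulline is present, so JovM is active.
Mn²⁺ is absent, so WexS is inactive.
Required activator WexS is absent, so *irpL* is not transcribed.
So IrpL is not produced.
ppGpp is present, so KulC is inactive.
Required activator IrpL is absent, so *vorC* is not transcribed.
→ *vorC* is OFF.
3 of the 4 genes are transcribed.

3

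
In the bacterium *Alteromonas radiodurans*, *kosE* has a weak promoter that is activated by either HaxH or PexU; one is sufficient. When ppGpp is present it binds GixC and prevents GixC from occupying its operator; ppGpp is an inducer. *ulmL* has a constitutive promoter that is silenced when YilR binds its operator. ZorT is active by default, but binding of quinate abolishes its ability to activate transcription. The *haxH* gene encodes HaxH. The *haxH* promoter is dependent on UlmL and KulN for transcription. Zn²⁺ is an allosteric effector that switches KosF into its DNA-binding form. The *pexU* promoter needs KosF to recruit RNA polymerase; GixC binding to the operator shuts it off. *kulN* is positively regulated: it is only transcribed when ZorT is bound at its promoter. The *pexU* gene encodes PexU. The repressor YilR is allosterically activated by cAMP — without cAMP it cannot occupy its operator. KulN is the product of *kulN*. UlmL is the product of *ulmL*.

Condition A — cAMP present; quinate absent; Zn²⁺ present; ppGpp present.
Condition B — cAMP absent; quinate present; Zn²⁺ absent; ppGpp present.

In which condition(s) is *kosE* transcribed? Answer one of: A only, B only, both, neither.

A only

Condition A:
cAMP is present, so YilR is active.
With repressor YilR bound, *ulmL* is not transcribed.
So UlmL is not produced.
Quinate is absent, so ZorT is active.
No repressor is bound and ZorT is active, so *kulN* is transcribed.
So KulN is produced and active.
Required activator UlmL is absent, so *haxH* is not transcribed.
So HaxH is not produced.
Zn²⁺ is present, so KosF is active.
ppGpp is present, so GixC is inactive.
No repressor is bound and KosF is active, so *pexU* is transcribed.
So PexU is produced and active.
Activator PexU is present, so *kosE* is transcribed.
→ *kosE* is ON in A.
Condition B:
cAMP is absent, so YilR is inactive.
With no repressor bound, *ulmL* is transcribed.
So UlmL is produced and active.
Quinate is present, so ZorT is inactive.
Required activator ZorT is absent, so *kulN* is not transcribed.
So KulN is not produced.
Required activator KulN is absent, so *haxH* is not transcribed.
So HaxH is not produced.
Zn²⁺ is absent, so KosF is inactive.
ppGpp is present, so GixC is inactive.
Required activator KosF is absent, so *pexU* is not transcribed.
So PexU is not produced.
No activator is available at the *kosE* promoter, so *kosE* is not transcribed.
→ *kosE* is OFF in B.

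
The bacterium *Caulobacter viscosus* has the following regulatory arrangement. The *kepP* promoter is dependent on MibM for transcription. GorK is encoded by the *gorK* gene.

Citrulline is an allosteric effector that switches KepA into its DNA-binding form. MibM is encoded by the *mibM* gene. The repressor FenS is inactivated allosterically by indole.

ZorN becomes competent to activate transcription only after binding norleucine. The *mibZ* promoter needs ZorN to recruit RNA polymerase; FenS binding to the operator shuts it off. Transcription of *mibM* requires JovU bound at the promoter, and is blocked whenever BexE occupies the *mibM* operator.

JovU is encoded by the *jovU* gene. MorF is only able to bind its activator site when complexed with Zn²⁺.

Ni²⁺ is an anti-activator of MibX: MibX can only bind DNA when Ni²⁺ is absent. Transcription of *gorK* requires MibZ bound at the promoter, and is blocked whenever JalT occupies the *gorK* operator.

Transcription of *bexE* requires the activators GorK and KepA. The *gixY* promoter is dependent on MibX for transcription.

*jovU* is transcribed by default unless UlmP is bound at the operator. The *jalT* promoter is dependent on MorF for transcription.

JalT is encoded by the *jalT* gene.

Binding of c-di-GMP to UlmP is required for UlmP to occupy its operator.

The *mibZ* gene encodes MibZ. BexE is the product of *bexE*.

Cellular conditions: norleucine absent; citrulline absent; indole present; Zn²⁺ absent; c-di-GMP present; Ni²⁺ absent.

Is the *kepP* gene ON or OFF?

Zn²⁺ is absent, so MorF is inactive.
Required activator MorF is absent, so *jalT* is not transcribed.
So JalT is not produced.
Norleucine is absent, so ZorN is inactive.
Indole is present, so FenS is inactive.
Required activator ZorN is absent, so *mibZ* is not transcribed.
So MibZ is not produced.
Required activator MibZ is absent, so *gorK* is not transcribed.
So GorK is not produced.
Citrulline is absent, so KepA is inactive.
Required activator GorK is absent, so *bexE* is not transcribed.
So BexE is not produced.
c-di-GMP is present, so UlmP is active.
With repressor UlmP bound, *jovU* is not transcribed.
So JovU is not produced.
Required activator JovU is absent, so *mibM* is not transcribed.
So MibM is not produced.
Required activator MibM is absent, so *kepP* is not transcribed.

OFF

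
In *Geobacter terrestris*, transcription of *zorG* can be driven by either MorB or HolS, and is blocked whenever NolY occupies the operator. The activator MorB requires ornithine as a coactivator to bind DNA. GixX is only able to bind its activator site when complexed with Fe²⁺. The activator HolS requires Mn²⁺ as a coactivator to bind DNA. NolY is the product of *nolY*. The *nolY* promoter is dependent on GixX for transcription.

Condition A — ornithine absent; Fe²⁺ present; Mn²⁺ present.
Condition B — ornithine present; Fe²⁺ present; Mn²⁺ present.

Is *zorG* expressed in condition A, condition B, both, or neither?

Condition A:
Ornithine is absent, so MorB is inactive.
Fe²⁺ is present, so GixX is active.
No repressor is bound and GixX is active, so *nolY* is transcribed.
So NolY is produced and active.
Mn²⁺ is present, so HolS is active.
With repressor NolY bound, *zorG* is not transcribed.
→ *zorG* is OFF in A.
Condition B:
Ornithine is present, so MorB is active.
Fe²⁺ is present, so GixX is active.
No repressor is bound and GixX is active, so *nolY* is transcribed.
So NolY is produced and active.
Mn²⁺ is present, so HolS is active.
With repressor NolY bound, *zorG* is not transcribed.
→ *zorG* is OFF in B.

neither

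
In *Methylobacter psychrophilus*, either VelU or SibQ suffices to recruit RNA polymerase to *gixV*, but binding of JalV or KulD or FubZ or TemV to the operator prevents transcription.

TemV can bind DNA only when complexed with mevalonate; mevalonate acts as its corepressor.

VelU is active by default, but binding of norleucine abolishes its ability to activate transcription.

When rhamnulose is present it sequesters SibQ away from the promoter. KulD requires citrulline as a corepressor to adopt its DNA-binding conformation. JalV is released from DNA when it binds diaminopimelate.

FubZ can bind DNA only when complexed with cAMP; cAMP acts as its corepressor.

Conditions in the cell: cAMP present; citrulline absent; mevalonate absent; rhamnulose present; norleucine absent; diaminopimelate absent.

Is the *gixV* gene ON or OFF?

OFF

Diaminopimelate is absent, so JalV is active.
Citrulline is absent, so KulD is inactive.
cAMP is present, so FubZ is active.
Mevalonate is absent, so TemV is inactive.
Norleucine is absent, so VelU is active.
Rhamnulose is present, so SibQ is inactive.
With repressor JalV bound, *gixV* is not transcribed.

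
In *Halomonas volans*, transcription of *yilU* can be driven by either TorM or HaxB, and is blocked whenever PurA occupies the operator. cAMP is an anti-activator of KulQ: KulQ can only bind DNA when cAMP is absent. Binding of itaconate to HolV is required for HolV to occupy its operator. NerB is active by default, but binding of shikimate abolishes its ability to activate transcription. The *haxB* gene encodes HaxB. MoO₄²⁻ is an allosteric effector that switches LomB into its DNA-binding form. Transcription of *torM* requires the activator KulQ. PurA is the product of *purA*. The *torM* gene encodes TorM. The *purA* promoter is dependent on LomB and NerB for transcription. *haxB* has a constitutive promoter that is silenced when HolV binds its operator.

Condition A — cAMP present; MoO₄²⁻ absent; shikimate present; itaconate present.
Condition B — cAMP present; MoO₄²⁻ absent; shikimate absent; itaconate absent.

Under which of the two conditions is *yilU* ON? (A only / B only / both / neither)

Condition A:
cAMP is present, so KulQ is inactive.
Required activator KulQ is absent, so *torM* is not transcribed.
So TorM is not produced.
MoO₄²⁻ is absent, so LomB is inactive.
Shikimate is present, so NerB is inactive.
Required activator LomB is absent, so *purA* is not transcribed.
So PurA is not produced.
Itaconate is present, so HolV is active.
With repressor HolV bound, *haxB* is not transcribed.
So HaxB is not produced.
No activator is available at the *yilU* promoter, so *yilU* is not transcribed.
→ *yilU* is OFF in A.
Condition B:
cAMP is present, so KulQ is inactive.
Required activator KulQ is absent, so *torM* is not transcribed.
So TorM is not produced.
MoO₄²⁻ is absent, so LomB is inactive.
Shikimate is absent, so NerB is active.
Required activator LomB is absent, so *purA* is not transcribed.
So PurA is not produced.
Itaconate is absent, so HolV is inactive.
With no repressor bound, *haxB* is transcribed.
So HaxB is produced and active.
Activator HaxB is present, so *yilU* is transcribed.
→ *yilU* is ON in B.

B only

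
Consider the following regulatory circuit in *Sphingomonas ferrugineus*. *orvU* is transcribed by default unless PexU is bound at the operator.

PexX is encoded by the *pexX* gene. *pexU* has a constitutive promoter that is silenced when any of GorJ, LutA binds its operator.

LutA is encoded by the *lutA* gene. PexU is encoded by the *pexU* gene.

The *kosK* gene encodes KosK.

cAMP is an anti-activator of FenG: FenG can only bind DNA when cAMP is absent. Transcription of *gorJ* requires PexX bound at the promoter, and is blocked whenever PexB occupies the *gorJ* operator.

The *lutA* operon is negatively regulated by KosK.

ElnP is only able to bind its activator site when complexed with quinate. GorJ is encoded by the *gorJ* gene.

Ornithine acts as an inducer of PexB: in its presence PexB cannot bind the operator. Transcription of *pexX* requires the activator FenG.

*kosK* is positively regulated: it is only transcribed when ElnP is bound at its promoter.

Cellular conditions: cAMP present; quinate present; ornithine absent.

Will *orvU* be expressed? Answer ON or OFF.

OFF

cAMP is present, so FenG is inactive.
Required activator FenG is absent, so *pexX* is not transcribed.
So PexX is not produced.
Ornithine is absent, so PexB is active.
With repressor PexB bound, *gorJ* is not transcribed.
So GorJ is not produced.
Quinate is present, so ElnP is active.
No repressor is bound and ElnP is active, so *kosK* is transcribed.
So KosK is produced and active.
With repressor KosK bound, *lutA* is not transcribed.
So LutA is not produced.
With no repressor bound, *pexU* is transcribed.
So PexU is produced and active.
With repressor PexU bound, *orvU* is not transcribed.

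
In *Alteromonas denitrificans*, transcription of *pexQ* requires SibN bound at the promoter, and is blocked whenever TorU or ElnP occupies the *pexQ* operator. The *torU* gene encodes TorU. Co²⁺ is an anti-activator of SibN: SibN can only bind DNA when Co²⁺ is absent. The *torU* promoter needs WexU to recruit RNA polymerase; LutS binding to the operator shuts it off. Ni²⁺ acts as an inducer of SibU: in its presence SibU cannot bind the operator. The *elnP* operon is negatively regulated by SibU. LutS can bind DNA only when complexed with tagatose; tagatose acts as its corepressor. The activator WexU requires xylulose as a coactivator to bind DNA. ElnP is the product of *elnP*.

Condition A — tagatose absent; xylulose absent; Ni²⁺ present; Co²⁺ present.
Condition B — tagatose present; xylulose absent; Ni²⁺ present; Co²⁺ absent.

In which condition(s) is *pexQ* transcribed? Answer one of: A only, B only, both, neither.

neither

Condition A:
Tagatose is absent, so LutS is inactive.
Xylulose is absent, so WexU is inactive.
Required activator WexU is absent, so *torU* is not transcribed.
So TorU is not produced.
Ni²⁺ is present, so SibU is inactive.
With no repressor bound, *elnP* is transcribed.
So ElnP is produced and active.
Co²⁺ is present, so SibN is inactive.
With repressor ElnP bound, *pexQ* is not transcribed.
→ *pexQ* is OFF in A.
Condition B:
Tagatose is present, so LutS is active.
Xylulose is absent, so WexU is inactive.
With repressor LutS bound, *torU* is not transcribed.
So TorU is not produced.
Ni²⁺ is present, so SibU is inactive.
With no repressor bound, *elnP* is transcribed.
So ElnP is produced and active.
Co²⁺ is absent, so SibN is active.
With repressor ElnP bound, *pexQ* is not transcribed.
→ *pexQ* is OFF in B.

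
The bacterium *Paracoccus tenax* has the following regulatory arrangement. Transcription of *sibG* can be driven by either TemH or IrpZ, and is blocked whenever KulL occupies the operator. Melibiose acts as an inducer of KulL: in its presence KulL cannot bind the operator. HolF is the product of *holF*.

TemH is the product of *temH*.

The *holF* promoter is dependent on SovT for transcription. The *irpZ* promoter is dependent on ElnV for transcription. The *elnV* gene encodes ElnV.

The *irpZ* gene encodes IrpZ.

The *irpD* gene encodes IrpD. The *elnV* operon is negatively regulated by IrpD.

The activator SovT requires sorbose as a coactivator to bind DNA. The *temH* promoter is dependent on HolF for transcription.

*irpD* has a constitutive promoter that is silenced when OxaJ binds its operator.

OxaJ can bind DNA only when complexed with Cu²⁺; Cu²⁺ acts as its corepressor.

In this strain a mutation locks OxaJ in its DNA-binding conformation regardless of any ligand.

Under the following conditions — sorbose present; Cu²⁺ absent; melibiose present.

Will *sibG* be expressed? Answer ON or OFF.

Sorbose is present, so SovT is active.
No repressor is bound and SovT is active, so *holF* is transcribed.
So HolF is produced and active.
No repressor is bound and HolF is active, so *temH* is transcribed.
So TemH is produced and active.
OxaJ is constitutively active in this strain.
With repressor OxaJ bound, *irpD* is not transcribed.
So IrpD is not produced.
With no repressor bound, *elnV* is transcribed.
So ElnV is produced and active.
No repressor is bound and ElnV is active, so *irpZ* is transcribed.
So IrpZ is produced and active.
Melibiose is present, so KulL is inactive.
Activator TemH is present, so *sibG* is transcribed.

ON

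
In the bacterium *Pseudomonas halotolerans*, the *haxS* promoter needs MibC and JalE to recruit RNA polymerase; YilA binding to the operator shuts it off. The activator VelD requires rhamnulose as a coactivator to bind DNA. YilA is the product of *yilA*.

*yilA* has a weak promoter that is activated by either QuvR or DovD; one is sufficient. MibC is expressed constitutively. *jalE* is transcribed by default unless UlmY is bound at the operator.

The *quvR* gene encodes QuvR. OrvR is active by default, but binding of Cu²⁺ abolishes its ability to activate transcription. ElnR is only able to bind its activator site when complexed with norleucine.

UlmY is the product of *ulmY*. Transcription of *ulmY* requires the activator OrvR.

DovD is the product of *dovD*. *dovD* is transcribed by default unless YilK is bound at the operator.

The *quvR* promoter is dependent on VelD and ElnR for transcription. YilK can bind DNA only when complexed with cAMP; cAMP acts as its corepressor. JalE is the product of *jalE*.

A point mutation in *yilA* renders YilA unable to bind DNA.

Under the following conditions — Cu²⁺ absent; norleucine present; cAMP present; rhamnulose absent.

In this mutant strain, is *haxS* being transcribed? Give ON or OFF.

MibC is produced constitutively and is active.
Cu²⁺ is absent, so OrvR is active.
No repressor is bound and OrvR is active, so *ulmY* is transcribed.
So UlmY is produced and active.
With repressor UlmY bound, *jalE* is not transcribed.
So JalE is not produced.
YilA is non-functional in this strain, so it has no effect.
Required activator JalE is absent, so *haxS* is not transcribed.

OFF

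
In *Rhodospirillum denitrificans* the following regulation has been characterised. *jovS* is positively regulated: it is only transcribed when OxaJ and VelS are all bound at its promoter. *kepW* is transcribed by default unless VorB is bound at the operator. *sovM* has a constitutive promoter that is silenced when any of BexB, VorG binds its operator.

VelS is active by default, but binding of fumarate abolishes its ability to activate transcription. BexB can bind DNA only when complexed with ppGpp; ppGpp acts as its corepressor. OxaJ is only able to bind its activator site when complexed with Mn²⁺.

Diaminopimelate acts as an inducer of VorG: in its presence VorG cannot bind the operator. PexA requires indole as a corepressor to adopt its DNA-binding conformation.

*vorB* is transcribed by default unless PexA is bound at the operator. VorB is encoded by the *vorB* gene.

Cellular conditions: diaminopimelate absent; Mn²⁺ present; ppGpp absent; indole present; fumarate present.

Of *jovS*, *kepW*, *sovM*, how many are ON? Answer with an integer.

Mn²⁺ is present, so OxaJ is active.
Fumarate is present, so VelS is inactive.
Required activator VelS is absent, so *jovS* is not transcribed.
→ *jovS* is OFF.
Indole is present, so PexA is active.
With repressor PexA bound, *vorB* is not transcribed.
So VorB is not produced.
With no repressor bound, *kepW* is transcribed.
→ *kepW* is ON.
ppGpp is absent, so BexB is inactive.
Diaminopimelate is absent, so VorG is active.
With repressor VorG bound, *sovM* is not transcribed.
→ *sovM* is OFF.
1 of the 3 genes is transcribed.

1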